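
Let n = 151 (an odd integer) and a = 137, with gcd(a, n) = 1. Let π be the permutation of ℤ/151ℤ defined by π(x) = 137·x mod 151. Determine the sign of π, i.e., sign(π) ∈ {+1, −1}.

Trace 69: π^k(69) = [69, 91, 85, 18, 50, 55, 136] for k=0..6.
Decompose π into cycles: lengths [75, 75, 1] (3 cycles, including the fixed point 0).
Σ(ℓ_i−1) = 151−3 = 148; sign = (−1)^148 = +1.
The Jacobi symbol (137|151) = +1 (Zolotarev) agrees.

+1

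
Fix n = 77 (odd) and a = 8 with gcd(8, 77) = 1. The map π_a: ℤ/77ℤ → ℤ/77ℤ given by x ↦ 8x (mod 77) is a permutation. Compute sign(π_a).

Orbit of 64 under x↦8x: [64, 50, 15, 43, 36, 57, 71]… (length divides ord_77(8)).
The orbit structure of x ↦ 8x mod 77: 14 orbits of sizes [10, 10, 10, 10, 10, 10, 10, 1, 1, 1, 1, 1, 1, 1].
With 14 cycles on 77 points, sign = (−1)^{77−14} = -1.
(8|77)_J = -1 (Zolotarev's lemma cross-check).

-1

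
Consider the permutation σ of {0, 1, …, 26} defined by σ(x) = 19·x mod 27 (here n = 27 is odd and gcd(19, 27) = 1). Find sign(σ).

Trace 1: π^k(1) = [1, 19, 10] for k=0..2.
15 cycles of lengths [3, 3, 3, 3, 3, 3, 1, 1, 1, 1, 1, 1, 1, 1, 1].
With 15 cycles on 27 points, sign = (−1)^{27−15} = +1.

+1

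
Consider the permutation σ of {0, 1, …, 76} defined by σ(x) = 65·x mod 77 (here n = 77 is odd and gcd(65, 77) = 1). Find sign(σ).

Start at x=1: 1 → 65 → 67 → 43 → 23 → 32 → 1 (one orbit).
The orbit structure of x ↦ 65x mod 77: 18 orbits of sizes [6, 6, 6, 6, 6, 6, 6, 6, 6, 6, 3, 3, 2, 2, 2, 2, 2, 1].
With 18 cycles on 77 points, sign = (−1)^{77−18} = -1.
Zolotarev: (65|77) = -1, matching the cycle-count sign.

-1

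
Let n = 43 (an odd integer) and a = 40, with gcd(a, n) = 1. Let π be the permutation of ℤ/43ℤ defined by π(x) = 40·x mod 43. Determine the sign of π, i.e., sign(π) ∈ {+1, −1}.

Orbit of 17 under x↦40x: [17, 35, 24, 14, 1, 40, 9]… (length divides ord_43(40)).
3 cycles of lengths [21, 21, 1].
Σ(ℓ_i−1) = 43−3 = 40; sign = (−1)^40 = +1.
Check: (40/43) = +1 by Zolotarev.

+1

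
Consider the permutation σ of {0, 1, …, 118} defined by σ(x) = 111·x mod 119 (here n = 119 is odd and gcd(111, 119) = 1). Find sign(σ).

-1

Start at x=104: 104 → 1 → 111 → 64 → 83 → 50 → 76 → … (one orbit).
18 cycles of lengths [8, 8, 8, 8, 8, 8, 8, 8, 8, 8, 8, 8, 8, 8, 2, 2, 2, 1].
119 − 18 = 101 transpositions; sign(π) = (−1)^101 = -1.
(111|119)_J = -1 (Zolotarev's lemma cross-check).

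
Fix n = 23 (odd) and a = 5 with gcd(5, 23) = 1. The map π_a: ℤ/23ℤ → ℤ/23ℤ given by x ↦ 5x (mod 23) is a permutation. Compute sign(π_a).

-1

Trace 4: π^k(4) = [4, 20, 8, 17, 16, 11, 9] for k=0..6.
Decompose π into cycles: lengths [22, 1] (2 cycles, including the fixed point 0).
2 cycles on 23: each ℓ→(−1)^(ℓ−1), product (−1)^21 = -1.
Check: (5/23) = -1 by Zolotarev.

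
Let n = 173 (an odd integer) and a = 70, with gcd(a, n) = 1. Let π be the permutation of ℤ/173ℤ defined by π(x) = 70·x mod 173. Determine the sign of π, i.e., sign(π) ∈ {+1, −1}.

-1

Start at x=60: 60 → 48 → 73 → 93 → 109 → 18 → 49 → … (one orbit).
Cycle lengths of π_70 on ℤ/173ℤ: [172, 1]; 2 cycles in total.
n − c = 173 − 2 = 171; sign = (−1)^171 = -1.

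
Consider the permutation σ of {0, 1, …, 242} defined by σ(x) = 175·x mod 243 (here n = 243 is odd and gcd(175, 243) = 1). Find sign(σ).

Orbit of 22 under x↦175x: [22, 205, 154, 220, 106, 82, 13]… (length divides ord_243(175)).
The orbit structure of x ↦ 175x mod 243: 11 orbits of sizes [81, 81, 27, 27, 9, 9, 3, 3, 1, 1, 1].
sign(π) = (−1)^{n − #cycles} = (−1)^{243−11} = (−1)^232 = +1.
(175|243)_J = +1 (Zolotarev's lemma cross-check).

+1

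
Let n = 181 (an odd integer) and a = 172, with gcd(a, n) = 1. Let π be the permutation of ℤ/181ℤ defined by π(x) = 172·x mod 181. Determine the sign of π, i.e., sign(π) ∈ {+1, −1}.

+1

Start at x=65: 65 → 139 → 16 → 37 → 29 → 101 → 177 → … (one orbit).
π_172 has 3 disjoint cycles with lengths [90, 90, 1] on {0,…,180}.
3 cycles on 181: each ℓ→(−1)^(ℓ−1), product (−1)^178 = +1.
Via Zolotarev, sign(π_{172}) = (172|181) = +1.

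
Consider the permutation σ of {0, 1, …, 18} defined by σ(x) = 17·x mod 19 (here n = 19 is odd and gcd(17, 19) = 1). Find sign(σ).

+1

Trace 5: π^k(5) = [5, 9, 1, 17, 4, 11, 16] for k=0..6.
Cycle lengths of π_17 on ℤ/19ℤ: [9, 9, 1]; 3 cycles in total.
n − c = 19 − 3 = 16; sign = (−1)^16 = +1.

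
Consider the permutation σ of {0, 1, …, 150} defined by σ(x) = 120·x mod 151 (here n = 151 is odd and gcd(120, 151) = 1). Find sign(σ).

-1

Start at x=78: 78 → 149 → 62 → 41 → 88 → 141 → 8 → … (one orbit).
2 cycles of lengths [150, 1].
sign(π) = (−1)^{n − #cycles} = (−1)^{151−2} = (−1)^149 = -1.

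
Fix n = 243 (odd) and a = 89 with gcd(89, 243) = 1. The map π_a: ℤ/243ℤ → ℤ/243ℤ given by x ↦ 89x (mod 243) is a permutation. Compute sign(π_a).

Start at x=154: 154 → 98 → 217 → 116 → 118 → 53 → 100 → … (one orbit).
14 cycles of lengths [54, 54, 54, 18, 18, 18, 6, 6, 6, 2, 2, 2, 2, 1].
14 cycles on 243: each ℓ→(−1)^(ℓ−1), product (−1)^229 = -1.
Zolotarev: (89|243) = -1, matching the cycle-count sign.

-1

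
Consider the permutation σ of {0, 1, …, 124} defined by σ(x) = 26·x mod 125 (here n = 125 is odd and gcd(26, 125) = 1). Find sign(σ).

+1

Trace 51: π^k(51) = [51, 76, 101, 1, 26] for k=0..4.
The orbit structure of x ↦ 26x mod 125: 45 orbits of sizes [5, 5, 5, 5, 5, 5, 5, 5, 5, 5, 5, 5, 5, 5, 5, 5, 5, 5, 5, 5, 1, 1, 1, 1, 1, 1, 1, 1, 1, 1, 1, 1, 1, 1, 1, 1, 1, 1, 1, 1, 1, 1, 1, 1, 1].
125 − 45 = 80 transpositions; sign(π) = (−1)^80 = +1.
Via Zolotarev, sign(π_{26}) = (26|125) = +1.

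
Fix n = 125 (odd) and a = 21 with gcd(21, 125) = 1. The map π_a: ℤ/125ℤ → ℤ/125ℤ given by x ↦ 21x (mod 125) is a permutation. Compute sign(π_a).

Start at x=66: 66 → 11 → 106 → 101 → 121 → 41 → 111 → … (one orbit).
π_21 has 13 disjoint cycles with lengths [25, 25, 25, 25, 5, 5, 5, 5, 1, 1, 1, 1, 1] on {0,…,124}.
With 13 cycles on 125 points, sign = (−1)^{125−13} = +1.
The Jacobi symbol (21|125) = +1 (Zolotarev) agrees.

+1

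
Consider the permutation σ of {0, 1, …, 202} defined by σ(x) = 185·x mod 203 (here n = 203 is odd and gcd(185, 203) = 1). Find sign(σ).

Start at x=66: 66 → 30 → 69 → 179 → 26 → 141 → 101 → … (one orbit).
Cycle lengths of π_185 on ℤ/203ℤ: [84, 84, 28, 6, 1]; 5 cycles in total.
With 5 cycles on 203 points, sign = (−1)^{203−5} = +1.
Zolotarev: (185|203) = +1, matching the cycle-count sign.

+1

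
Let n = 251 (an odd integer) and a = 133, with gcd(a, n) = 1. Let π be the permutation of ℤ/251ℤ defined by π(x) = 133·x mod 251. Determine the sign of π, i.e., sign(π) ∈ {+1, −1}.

Trace 165: π^k(165) = [165, 108, 57, 51, 6, 45, 212] for k=0..6.
π_133 has 2 disjoint cycles with lengths [250, 1] on {0,…,250}.
sign(π) = (−1)^{n − #cycles} = (−1)^{251−2} = (−1)^249 = -1.

-1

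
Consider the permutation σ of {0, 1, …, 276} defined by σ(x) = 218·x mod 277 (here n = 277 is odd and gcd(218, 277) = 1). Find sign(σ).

Start at x=155: 155 → 273 → 236 → 203 → 211 → 16 → 164 → … (one orbit).
π_218 has 13 disjoint cycles with lengths [23, 23, 23, 23, 23, 23, 23, 23, 23, 23, 23, 23, 1] on {0,…,276}.
Σ(ℓ_i−1) = 277−13 = 264; sign = (−1)^264 = +1.

+1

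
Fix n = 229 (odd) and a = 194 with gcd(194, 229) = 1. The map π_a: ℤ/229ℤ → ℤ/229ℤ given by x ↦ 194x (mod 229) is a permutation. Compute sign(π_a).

Start at x=160: 160 → 125 → 205 → 153 → 141 → 103 → 59 → … (one orbit).
Decompose π into cycles: lengths [228, 1] (2 cycles, including the fixed point 0).
sign(π) = (−1)^{n − #cycles} = (−1)^{229−2} = (−1)^227 = -1.
(194|229)_J = -1 (Zolotarev's lemma cross-check).

-1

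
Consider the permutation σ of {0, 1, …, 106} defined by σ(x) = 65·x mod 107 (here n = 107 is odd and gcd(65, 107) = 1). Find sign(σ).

Trace 35: π^k(35) = [35, 28, 1, 65, 52, 63, 29] for k=0..6.
Decompose π into cycles: lengths [106, 1] (2 cycles, including the fixed point 0).
sign(π) = (−1)^{n − #cycles} = (−1)^{107−2} = (−1)^105 = -1.

-1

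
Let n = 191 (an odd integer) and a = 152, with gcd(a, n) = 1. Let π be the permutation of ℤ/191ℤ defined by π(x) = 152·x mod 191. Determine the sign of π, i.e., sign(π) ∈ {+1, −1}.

-1

Trace 49: π^k(49) = [49, 190, 39, 7, 109, 142, 1] for k=0..6.
Cycle type of π: 10×19 + 1; total 20 cycles.
Σ(ℓ_i−1) = 191−20 = 171; sign = (−1)^171 = -1.
(152|191)_J = -1 (Zolotarev's lemma cross-check).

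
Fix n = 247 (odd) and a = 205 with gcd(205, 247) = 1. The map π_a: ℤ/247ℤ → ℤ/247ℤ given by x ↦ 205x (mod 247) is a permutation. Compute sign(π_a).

Trace 173: π^k(173) = [173, 144, 127, 100, 246, 42, 212] for k=0..6.
Decompose π into cycles: lengths [18, 18, 18, 18, 18, 18, 18, 18, 18, 18, 18, 18, 18, 6, 6, 1] (16 cycles, including the fixed point 0).
With 16 cycles on 247 points, sign = (−1)^{247−16} = -1.
(205|247)_J = -1 (Zolotarev's lemma cross-check).

-1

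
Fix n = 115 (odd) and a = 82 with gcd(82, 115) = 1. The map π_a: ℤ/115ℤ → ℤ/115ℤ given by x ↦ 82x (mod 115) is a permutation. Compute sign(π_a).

-1

Trace 104: π^k(104) = [104, 18, 96, 52, 9, 48, 26] for k=0..6.
Decompose π into cycles: lengths [44, 44, 11, 11, 4, 1] (6 cycles, including the fixed point 0).
Σ(ℓ_i−1) = 115−6 = 109; sign = (−1)^109 = -1.
(82|115)_J = -1 (Zolotarev's lemma cross-check).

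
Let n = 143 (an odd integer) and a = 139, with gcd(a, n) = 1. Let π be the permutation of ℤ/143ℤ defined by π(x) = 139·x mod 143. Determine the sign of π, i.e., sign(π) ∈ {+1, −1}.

Trace 87: π^k(87) = [87, 81, 105, 9, 107, 1, 139] for k=0..6.
10 cycles of lengths [30, 30, 30, 30, 10, 3, 3, 3, 3, 1].
10 cycles on 143: each ℓ→(−1)^(ℓ−1), product (−1)^133 = -1.
Check: (139/143) = -1 by Zolotarev.

-1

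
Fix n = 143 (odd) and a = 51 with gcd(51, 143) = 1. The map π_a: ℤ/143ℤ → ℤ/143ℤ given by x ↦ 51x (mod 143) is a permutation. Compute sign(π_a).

-1

Start at x=92: 92 → 116 → 53 → 129 → 1 → 51 → 27 → … (one orbit).
Cycle type of π: 10×13 + 2×6 + 1; total 20 cycles.
143 − 20 = 123 transpositions; sign(π) = (−1)^123 = -1.
The Jacobi symbol (51|143) = -1 (Zolotarev) agrees.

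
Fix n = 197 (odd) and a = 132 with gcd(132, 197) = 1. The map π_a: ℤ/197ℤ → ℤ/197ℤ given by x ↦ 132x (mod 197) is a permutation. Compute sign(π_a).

+1

Start at x=101: 101 → 133 → 23 → 81 → 54 → 36 → 24 → … (one orbit).
π_132 has 5 disjoint cycles with lengths [49, 49, 49, 49, 1] on {0,…,196}.
With 5 cycles on 197 points, sign = (−1)^{197−5} = +1.
The Jacobi symbol (132|197) = +1 (Zolotarev) agrees.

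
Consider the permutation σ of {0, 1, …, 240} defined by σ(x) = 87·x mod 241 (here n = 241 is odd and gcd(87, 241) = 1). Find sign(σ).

Orbit of 87 under x↦87x: [87, 98, 91, 205, 1]… (length divides ord_241(87)).
Cycle lengths of π_87 on ℤ/241ℤ: [5, 5, 5, 5, 5, 5, 5, 5, 5, 5, 5, 5, 5, 5, 5, 5, 5, 5, 5, 5, 5, 5, 5, 5, 5, 5, 5, 5, 5, 5, 5, 5, 5, 5, 5, 5, 5, 5, 5, 5, 5, 5, 5, 5, 5, 5, 5, 5, 1]; 49 cycles in total.
241 − 49 = 192 transpositions; sign(π) = (−1)^192 = +1.

+1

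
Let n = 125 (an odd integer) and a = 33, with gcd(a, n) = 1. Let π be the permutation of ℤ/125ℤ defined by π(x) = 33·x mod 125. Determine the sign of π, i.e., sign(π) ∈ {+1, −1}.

-1

Start at x=2: 2 → 66 → 53 → 124 → 92 → 36 → 63 → … (one orbit).
Cycle type of π: 100 + 20 + 4 + 1; total 4 cycles.
4 cycles on 125: each ℓ→(−1)^(ℓ−1), product (−1)^121 = -1.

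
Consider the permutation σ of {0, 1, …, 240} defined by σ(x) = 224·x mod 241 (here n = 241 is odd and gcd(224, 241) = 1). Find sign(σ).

-1

Trace 115: π^k(115) = [115, 214, 218, 150, 101, 211, 28] for k=0..6.
Cycle lengths of π_224 on ℤ/241ℤ: [80, 80, 80, 1]; 4 cycles in total.
With 4 cycles on 241 points, sign = (−1)^{241−4} = -1.
Via Zolotarev, sign(π_{224}) = (224|241) = -1.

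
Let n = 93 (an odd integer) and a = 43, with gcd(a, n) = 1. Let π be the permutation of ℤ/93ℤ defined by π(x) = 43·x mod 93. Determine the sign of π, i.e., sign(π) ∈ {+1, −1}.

Orbit of 1 under x↦43x: [1, 43, 82, 85, 28, 88, 64]… (length divides ord_93(43)).
Decompose π into cycles: lengths [30, 30, 30, 1, 1, 1] (6 cycles, including the fixed point 0).
sign(π) = (−1)^{n − #cycles} = (−1)^{93−6} = (−1)^87 = -1.
(43|93)_J = -1 (Zolotarev's lemma cross-check).

-1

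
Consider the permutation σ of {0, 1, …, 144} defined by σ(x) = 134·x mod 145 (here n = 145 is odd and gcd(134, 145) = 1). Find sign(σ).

-1

Start at x=96: 96 → 104 → 16 → 114 → 51 → 19 → 81 → … (one orbit).
The orbit structure of x ↦ 134x mod 145: 8 orbits of sizes [28, 28, 28, 28, 28, 2, 2, 1].
sign(π) = (−1)^{n − #cycles} = (−1)^{145−8} = (−1)^137 = -1.
(134|145)_J = -1 (Zolotarev's lemma cross-check).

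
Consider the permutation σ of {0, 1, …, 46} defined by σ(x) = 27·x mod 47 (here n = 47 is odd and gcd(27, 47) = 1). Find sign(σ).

+1

Trace 7: π^k(7) = [7, 1, 27, 24, 37, 12, 42] for k=0..6.
Cycle lengths of π_27 on ℤ/47ℤ: [23, 23, 1]; 3 cycles in total.
47 − 3 = 44 transpositions; sign(π) = (−1)^44 = +1.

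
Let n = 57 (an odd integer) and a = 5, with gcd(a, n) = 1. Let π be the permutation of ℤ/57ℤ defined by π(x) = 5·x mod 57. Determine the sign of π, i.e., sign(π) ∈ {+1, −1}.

Start at x=49: 49 → 17 → 28 → 26 → 16 → 23 → 1 → … (one orbit).
π_5 has 6 disjoint cycles with lengths [18, 18, 9, 9, 2, 1] on {0,…,56}.
57 − 6 = 51 transpositions; sign(π) = (−1)^51 = -1.

-1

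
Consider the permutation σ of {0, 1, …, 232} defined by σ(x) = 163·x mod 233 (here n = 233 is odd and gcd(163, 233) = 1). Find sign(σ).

-1

Orbit of 47 under x↦163x: [47, 205, 96, 37, 206, 26, 44]… (length divides ord_233(163)).
Cycle lengths of π_163 on ℤ/233ℤ: [232, 1]; 2 cycles in total.
n − c = 233 − 2 = 231; sign = (−1)^231 = -1.
(163|233)_J = -1 (Zolotarev's lemma cross-check).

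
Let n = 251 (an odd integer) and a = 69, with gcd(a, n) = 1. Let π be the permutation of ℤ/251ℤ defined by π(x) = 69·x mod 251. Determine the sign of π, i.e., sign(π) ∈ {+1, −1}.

+1

Orbit of 25 under x↦69x: [25, 219, 51, 5, 94, 211, 1]… (length divides ord_251(69)).
Cycle lengths of π_69 on ℤ/251ℤ: [25, 25, 25, 25, 25, 25, 25, 25, 25, 25, 1]; 11 cycles in total.
sign(π) = (−1)^{n − #cycles} = (−1)^{251−11} = (−1)^240 = +1.
The Jacobi symbol (69|251) = +1 (Zolotarev) agrees.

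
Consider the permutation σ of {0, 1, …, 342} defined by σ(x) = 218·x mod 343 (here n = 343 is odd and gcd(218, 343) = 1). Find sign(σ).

+1

Trace 267: π^k(267) = [267, 239, 309, 134, 57, 78, 197] for k=0..6.
19 cycles of lengths [49, 49, 49, 49, 49, 49, 7, 7, 7, 7, 7, 7, 1, 1, 1, 1, 1, 1, 1].
n − c = 343 − 19 = 324; sign = (−1)^324 = +1.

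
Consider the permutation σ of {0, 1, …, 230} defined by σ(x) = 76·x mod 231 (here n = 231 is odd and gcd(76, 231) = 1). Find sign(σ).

Start at x=1: 1 → 76 → 1 (one orbit).
Decompose π into cycles: lengths [2, 2, 2, 2, 2, 2, 2, 2, 2, 2, 2, 2, 2, 2, 2, 2, 2, 2, 2, 2, 2, 2, 2, 2, 2, 2, 2, 2, 2, 2, 2, 2, 2, 2, 2, 2, 2, 2, 2, 2, 2, 2, 2, 2, 2, 2, 2, 2, 2, 2, 2, 2, 2, 2, 2, 2, 2, 2, 2, 2, 2, 2, 2, 2, 2, 2, 2, 2, 2, 2, 2, 2, 2, 2, 2, 2, 2, 2, 2, 2, 2, 2, 2, 2, 2, 2, 2, 2, 2, 2, 2, 2, 2, 2, 2, 2, 2, 2, 2, 2, 2, 2, 2, 2, 2, 2, 2, 2, 2, 2, 2, 2, 2, 2, 1, 1, 1] (117 cycles, including the fixed point 0).
sign(π) = (−1)^{n − #cycles} = (−1)^{231−117} = (−1)^114 = +1.
Via Zolotarev, sign(π_{76}) = (76|231) = +1.

+1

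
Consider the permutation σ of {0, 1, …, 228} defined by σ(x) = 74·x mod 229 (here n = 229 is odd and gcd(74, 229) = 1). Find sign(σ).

-1

Trace 219: π^k(219) = [219, 176, 200, 144, 122, 97, 79] for k=0..6.
The orbit structure of x ↦ 74x mod 229: 2 orbits of sizes [228, 1].
229 − 2 = 227 transpositions; sign(π) = (−1)^227 = -1.
Zolotarev: (74|229) = -1, matching the cycle-count sign.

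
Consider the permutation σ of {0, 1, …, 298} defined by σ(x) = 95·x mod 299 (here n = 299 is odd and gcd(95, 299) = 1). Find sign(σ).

Trace 192: π^k(192) = [192, 1, 95, 55, 142, 35, 36] for k=0..6.
9 cycles of lengths [66, 66, 66, 66, 11, 11, 6, 6, 1].
n − c = 299 − 9 = 290; sign = (−1)^290 = +1.

+1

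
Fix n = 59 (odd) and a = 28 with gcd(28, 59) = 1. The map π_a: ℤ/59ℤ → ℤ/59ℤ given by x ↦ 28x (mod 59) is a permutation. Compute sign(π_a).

Start at x=15: 15 → 7 → 19 → 1 → 28 → 17 → 4 → … (one orbit).
Cycle lengths of π_28 on ℤ/59ℤ: [29, 29, 1]; 3 cycles in total.
59 − 3 = 56 transpositions; sign(π) = (−1)^56 = +1.
Zolotarev: (28|59) = +1, matching the cycle-count sign.

+1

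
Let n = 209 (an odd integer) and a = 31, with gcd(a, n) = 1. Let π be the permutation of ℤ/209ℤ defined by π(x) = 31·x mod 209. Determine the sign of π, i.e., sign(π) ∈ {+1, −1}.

Orbit of 202 under x↦31x: [202, 201, 170, 45, 141, 191, 69]… (length divides ord_209(31)).
Cycle type of π: 30×6 + 6×3 + 5×2 + 1; total 12 cycles.
Σ(ℓ_i−1) = 209−12 = 197; sign = (−1)^197 = -1.

-1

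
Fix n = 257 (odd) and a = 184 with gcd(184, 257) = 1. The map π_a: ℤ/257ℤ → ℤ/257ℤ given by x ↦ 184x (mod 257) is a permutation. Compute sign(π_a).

Trace 197: π^k(197) = [197, 11, 225, 23, 120, 235, 64] for k=0..6.
Cycle lengths of π_184 on ℤ/257ℤ: [64, 64, 64, 64, 1]; 5 cycles in total.
sign(π) = (−1)^{n − #cycles} = (−1)^{257−5} = (−1)^252 = +1.
Zolotarev: (184|257) = +1, matching the cycle-count sign.

+1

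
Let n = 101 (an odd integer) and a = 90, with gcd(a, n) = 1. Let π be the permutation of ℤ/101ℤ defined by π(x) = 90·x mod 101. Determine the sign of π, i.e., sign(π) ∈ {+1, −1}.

Trace 34: π^k(34) = [34, 30, 74, 95, 66, 82, 7] for k=0..6.
Cycle lengths of π_90 on ℤ/101ℤ: [100, 1]; 2 cycles in total.
101 − 2 = 99 transpositions; sign(π) = (−1)^99 = -1.

-1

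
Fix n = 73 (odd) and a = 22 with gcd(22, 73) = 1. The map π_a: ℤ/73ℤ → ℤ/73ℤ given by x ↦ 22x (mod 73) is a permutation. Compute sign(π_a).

-1

Start at x=1: 1 → 22 → 46 → 63 → 72 → 51 → 27 → … (one orbit).
Cycle lengths of π_22 on ℤ/73ℤ: [8, 8, 8, 8, 8, 8, 8, 8, 8, 1]; 10 cycles in total.
n − c = 73 − 10 = 63; sign = (−1)^63 = -1.
Via Zolotarev, sign(π_{22}) = (22|73) = -1.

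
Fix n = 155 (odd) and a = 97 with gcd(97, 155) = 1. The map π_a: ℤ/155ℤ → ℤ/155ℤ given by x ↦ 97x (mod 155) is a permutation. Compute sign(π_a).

Trace 126: π^k(126) = [126, 132, 94, 128, 16, 2, 39] for k=0..6.
Cycle type of π: 20×6 + 5×6 + 4 + 1; total 14 cycles.
n − c = 155 − 14 = 141; sign = (−1)^141 = -1.
Check: (97/155) = -1 by Zolotarev.

-1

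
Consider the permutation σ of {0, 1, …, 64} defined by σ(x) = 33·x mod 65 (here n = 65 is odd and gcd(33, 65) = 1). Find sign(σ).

+1

Trace 57: π^k(57) = [57, 61, 63, 64, 32, 16, 8] for k=0..6.
The orbit structure of x ↦ 33x mod 65: 7 orbits of sizes [12, 12, 12, 12, 12, 4, 1].
Σ(ℓ_i−1) = 65−7 = 58; sign = (−1)^58 = +1.
Check: (33/65) = +1 by Zolotarev.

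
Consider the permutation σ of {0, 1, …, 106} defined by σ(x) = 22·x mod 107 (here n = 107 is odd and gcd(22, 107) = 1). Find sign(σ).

Orbit of 92 under x↦22x: [92, 98, 16, 31, 40, 24, 100]… (length divides ord_107(22)).
Cycle lengths of π_22 on ℤ/107ℤ: [106, 1]; 2 cycles in total.
107 − 2 = 105 transpositions; sign(π) = (−1)^105 = -1.
(22|107)_J = -1 (Zolotarev's lemma cross-check).

-1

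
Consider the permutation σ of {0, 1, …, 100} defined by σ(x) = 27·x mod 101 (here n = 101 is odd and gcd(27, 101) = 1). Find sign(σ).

-1

Trace 37: π^k(37) = [37, 90, 6, 61, 31, 29, 76] for k=0..6.
Decompose π into cycles: lengths [100, 1] (2 cycles, including the fixed point 0).
2 cycles on 101: each ℓ→(−1)^(ℓ−1), product (−1)^99 = -1.
(27|101)_J = -1 (Zolotarev's lemma cross-check).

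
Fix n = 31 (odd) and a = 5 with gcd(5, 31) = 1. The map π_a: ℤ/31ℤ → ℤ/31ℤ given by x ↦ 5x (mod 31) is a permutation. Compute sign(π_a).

Trace 1: π^k(1) = [1, 5, 25] for k=0..2.
π_5 has 11 disjoint cycles with lengths [3, 3, 3, 3, 3, 3, 3, 3, 3, 3, 1] on {0,…,30}.
With 11 cycles on 31 points, sign = (−1)^{31−11} = +1.
(5|31)_J = +1 (Zolotarev's lemma cross-check).

+1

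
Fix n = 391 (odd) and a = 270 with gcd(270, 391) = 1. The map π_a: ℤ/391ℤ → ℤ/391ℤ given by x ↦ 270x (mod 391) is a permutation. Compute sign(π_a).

Orbit of 229 under x↦270x: [229, 52, 355, 55, 383, 186, 172]… (length divides ord_391(270)).
Cycle lengths of π_270 on ℤ/391ℤ: [88, 88, 88, 88, 22, 8, 8, 1]; 8 cycles in total.
391 − 8 = 383 transpositions; sign(π) = (−1)^383 = -1.
Via Zolotarev, sign(π_{270}) = (270|391) = -1.

-1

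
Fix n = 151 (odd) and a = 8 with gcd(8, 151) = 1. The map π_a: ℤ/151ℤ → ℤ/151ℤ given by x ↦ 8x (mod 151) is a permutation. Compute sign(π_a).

+1

Trace 8: π^k(8) = [8, 64, 59, 19, 1] for k=0..4.
π_8 has 31 disjoint cycles with lengths [5, 5, 5, 5, 5, 5, 5, 5, 5, 5, 5, 5, 5, 5, 5, 5, 5, 5, 5, 5, 5, 5, 5, 5, 5, 5, 5, 5, 5, 5, 1] on {0,…,150}.
151 − 31 = 120 transpositions; sign(π) = (−1)^120 = +1.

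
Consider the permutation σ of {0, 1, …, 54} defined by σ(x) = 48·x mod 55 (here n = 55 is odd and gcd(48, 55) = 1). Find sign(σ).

-1

Start at x=42: 42 → 36 → 23 → 4 → 27 → 31 → 3 → … (one orbit).
Cycle lengths of π_48 on ℤ/55ℤ: [20, 20, 5, 5, 4, 1]; 6 cycles in total.
6 cycles on 55: each ℓ→(−1)^(ℓ−1), product (−1)^49 = -1.
Zolotarev: (48|55) = -1, matching the cycle-count sign.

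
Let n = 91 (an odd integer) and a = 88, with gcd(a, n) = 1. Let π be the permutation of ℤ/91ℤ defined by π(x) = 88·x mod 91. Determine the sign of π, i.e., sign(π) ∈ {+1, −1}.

Orbit of 1 under x↦88x: [1, 88, 9, 64, 81, 30]… (length divides ord_91(88)).
The orbit structure of x ↦ 88x mod 91: 17 orbits of sizes [6, 6, 6, 6, 6, 6, 6, 6, 6, 6, 6, 6, 6, 6, 3, 3, 1].
sign(π) = (−1)^{n − #cycles} = (−1)^{91−17} = (−1)^74 = +1.
Zolotarev: (88|91) = +1, matching the cycle-count sign.

+1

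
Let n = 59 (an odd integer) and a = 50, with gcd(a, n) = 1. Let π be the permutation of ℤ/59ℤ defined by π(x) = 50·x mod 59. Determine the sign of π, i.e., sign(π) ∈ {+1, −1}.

Start at x=4: 4 → 23 → 29 → 34 → 48 → 40 → 53 → … (one orbit).
π_50 has 2 disjoint cycles with lengths [58, 1] on {0,…,58}.
2 cycles on 59: each ℓ→(−1)^(ℓ−1), product (−1)^57 = -1.
Via Zolotarev, sign(π_{50}) = (50|59) = -1.

-1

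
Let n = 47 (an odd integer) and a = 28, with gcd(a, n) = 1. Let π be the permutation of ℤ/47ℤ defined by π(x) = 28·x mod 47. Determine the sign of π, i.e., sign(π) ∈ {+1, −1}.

Trace 42: π^k(42) = [42, 1, 28, 32, 3, 37, 2] for k=0..6.
The orbit structure of x ↦ 28x mod 47: 3 orbits of sizes [23, 23, 1].
n − c = 47 − 3 = 44; sign = (−1)^44 = +1.
Check: (28/47) = +1 by Zolotarev.

+1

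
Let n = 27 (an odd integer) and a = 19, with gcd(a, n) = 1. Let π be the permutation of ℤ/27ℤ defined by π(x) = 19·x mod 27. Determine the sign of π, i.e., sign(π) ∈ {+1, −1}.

Orbit of 19 under x↦19x: [19, 10, 1]… (length divides ord_27(19)).
The orbit structure of x ↦ 19x mod 27: 15 orbits of sizes [3, 3, 3, 3, 3, 3, 1, 1, 1, 1, 1, 1, 1, 1, 1].
sign(π) = (−1)^{n − #cycles} = (−1)^{27−15} = (−1)^12 = +1.
Via Zolotarev, sign(π_{19}) = (19|27) = +1.

+1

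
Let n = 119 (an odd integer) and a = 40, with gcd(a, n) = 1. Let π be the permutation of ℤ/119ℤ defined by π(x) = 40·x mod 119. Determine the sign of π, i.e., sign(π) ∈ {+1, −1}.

Orbit of 5 under x↦40x: [5, 81, 27, 9, 3, 1, 40]… (length divides ord_119(40)).
5 cycles of lengths [48, 48, 16, 6, 1].
With 5 cycles on 119 points, sign = (−1)^{119−5} = +1.
Zolotarev: (40|119) = +1, matching the cycle-count sign.

+1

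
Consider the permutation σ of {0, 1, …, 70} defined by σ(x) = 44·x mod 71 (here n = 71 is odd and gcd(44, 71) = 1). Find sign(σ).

-1

Orbit of 51 under x↦44x: [51, 43, 46, 36, 22, 45, 63]… (length divides ord_71(44)).
π_44 has 2 disjoint cycles with lengths [70, 1] on {0,…,70}.
71 − 2 = 69 transpositions; sign(π) = (−1)^69 = -1.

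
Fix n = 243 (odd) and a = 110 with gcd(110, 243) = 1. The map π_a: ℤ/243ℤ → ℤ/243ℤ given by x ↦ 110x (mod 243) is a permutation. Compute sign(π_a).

-1

Start at x=232: 232 → 5 → 64 → 236 → 202 → 107 → 106 → … (one orbit).
Decompose π into cycles: lengths [162, 54, 18, 6, 2, 1] (6 cycles, including the fixed point 0).
sign(π) = (−1)^{n − #cycles} = (−1)^{243−6} = (−1)^237 = -1.
Via Zolotarev, sign(π_{110}) = (110|243) = -1.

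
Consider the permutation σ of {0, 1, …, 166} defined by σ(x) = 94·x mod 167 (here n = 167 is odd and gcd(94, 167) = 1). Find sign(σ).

+1

Start at x=72: 72 → 88 → 89 → 16 → 1 → 94 → 152 → … (one orbit).
Decompose π into cycles: lengths [83, 83, 1] (3 cycles, including the fixed point 0).
3 cycles on 167: each ℓ→(−1)^(ℓ−1), product (−1)^164 = +1.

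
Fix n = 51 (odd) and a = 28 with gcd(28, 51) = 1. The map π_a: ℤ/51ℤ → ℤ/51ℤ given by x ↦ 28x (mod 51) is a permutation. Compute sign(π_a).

-1

Orbit of 40 under x↦28x: [40, 49, 46, 13, 7, 43, 31]… (length divides ord_51(28)).
6 cycles of lengths [16, 16, 16, 1, 1, 1].
sign(π) = (−1)^{n − #cycles} = (−1)^{51−6} = (−1)^45 = -1.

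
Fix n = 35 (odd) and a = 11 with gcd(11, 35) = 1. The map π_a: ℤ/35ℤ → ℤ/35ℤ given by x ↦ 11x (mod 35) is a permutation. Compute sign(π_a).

+1

Trace 16: π^k(16) = [16, 1, 11] for k=0..2.
π_11 has 15 disjoint cycles with lengths [3, 3, 3, 3, 3, 3, 3, 3, 3, 3, 1, 1, 1, 1, 1] on {0,…,34}.
sign(π) = (−1)^{n − #cycles} = (−1)^{35−15} = (−1)^20 = +1.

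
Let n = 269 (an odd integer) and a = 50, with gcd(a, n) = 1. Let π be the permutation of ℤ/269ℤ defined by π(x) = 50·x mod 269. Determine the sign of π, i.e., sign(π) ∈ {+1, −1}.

Start at x=63: 63 → 191 → 135 → 25 → 174 → 92 → 27 → … (one orbit).
Cycle type of π: 268 + 1; total 2 cycles.
sign(π) = (−1)^{n − #cycles} = (−1)^{269−2} = (−1)^267 = -1.

-1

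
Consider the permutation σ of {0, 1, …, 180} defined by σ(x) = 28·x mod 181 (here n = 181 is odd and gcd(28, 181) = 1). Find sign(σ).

-1

Start at x=64: 64 → 163 → 39 → 6 → 168 → 179 → 125 → … (one orbit).
Cycle type of π: 180 + 1; total 2 cycles.
181 − 2 = 179 transpositions; sign(π) = (−1)^179 = -1.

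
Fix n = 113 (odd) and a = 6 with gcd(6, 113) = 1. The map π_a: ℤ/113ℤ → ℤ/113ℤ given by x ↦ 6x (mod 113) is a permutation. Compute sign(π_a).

Trace 81: π^k(81) = [81, 34, 91, 94, 112, 107, 77] for k=0..6.
Decompose π into cycles: lengths [112, 1] (2 cycles, including the fixed point 0).
113 − 2 = 111 transpositions; sign(π) = (−1)^111 = -1.

-1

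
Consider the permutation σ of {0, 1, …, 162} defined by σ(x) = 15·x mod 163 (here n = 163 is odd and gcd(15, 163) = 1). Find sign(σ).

+1

Start at x=46: 46 → 38 → 81 → 74 → 132 → 24 → 34 → … (one orbit).
The orbit structure of x ↦ 15x mod 163: 3 orbits of sizes [81, 81, 1].
3 cycles on 163: each ℓ→(−1)^(ℓ−1), product (−1)^160 = +1.
(15|163)_J = +1 (Zolotarev's lemma cross-check).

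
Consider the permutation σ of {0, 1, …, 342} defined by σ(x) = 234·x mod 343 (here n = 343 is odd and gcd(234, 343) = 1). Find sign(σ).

Orbit of 94 under x↦234x: [94, 44, 6, 32, 285, 148, 332]… (length divides ord_343(234)).
Cycle lengths of π_234 on ℤ/343ℤ: [294, 42, 6, 1]; 4 cycles in total.
4 cycles on 343: each ℓ→(−1)^(ℓ−1), product (−1)^339 = -1.

-1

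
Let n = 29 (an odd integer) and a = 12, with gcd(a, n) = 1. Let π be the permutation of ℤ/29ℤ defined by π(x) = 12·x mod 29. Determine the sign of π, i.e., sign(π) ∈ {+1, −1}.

Start at x=17: 17 → 1 → 12 → 28 → 17 (one orbit).
8 cycles of lengths [4, 4, 4, 4, 4, 4, 4, 1].
Σ(ℓ_i−1) = 29−8 = 21; sign = (−1)^21 = -1.
Zolotarev: (12|29) = -1, matching the cycle-count sign.

-1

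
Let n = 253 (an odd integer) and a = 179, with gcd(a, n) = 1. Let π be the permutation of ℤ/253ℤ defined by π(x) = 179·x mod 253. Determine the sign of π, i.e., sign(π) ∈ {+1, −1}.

Orbit of 124 under x↦179x: [124, 185, 225, 48, 243, 234, 141]… (length divides ord_253(179)).
9 cycles of lengths [55, 55, 55, 55, 11, 11, 5, 5, 1].
9 cycles on 253: each ℓ→(−1)^(ℓ−1), product (−1)^244 = +1.
Via Zolotarev, sign(π_{179}) = (179|253) = +1.

+1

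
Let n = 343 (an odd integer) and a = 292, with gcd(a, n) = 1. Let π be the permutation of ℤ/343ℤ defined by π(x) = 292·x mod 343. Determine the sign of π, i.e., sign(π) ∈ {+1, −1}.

-1

Orbit of 1 under x↦292x: [1, 292, 200, 90, 212, 164, 211]… (length divides ord_343(292)).
Cycle lengths of π_292 on ℤ/343ℤ: [294, 42, 6, 1]; 4 cycles in total.
4 cycles on 343: each ℓ→(−1)^(ℓ−1), product (−1)^339 = -1.
Zolotarev: (292|343) = -1, matching the cycle-count sign.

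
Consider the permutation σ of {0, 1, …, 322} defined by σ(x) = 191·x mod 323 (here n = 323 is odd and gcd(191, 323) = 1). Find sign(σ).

+1

Orbit of 115 under x↦191x: [115, 1, 191, 305]… (length divides ord_323(191)).
Cycle type of π: 4×76 + 1×19; total 95 cycles.
With 95 cycles on 323 points, sign = (−1)^{323−95} = +1.
Check: (191/323) = +1 by Zolotarev.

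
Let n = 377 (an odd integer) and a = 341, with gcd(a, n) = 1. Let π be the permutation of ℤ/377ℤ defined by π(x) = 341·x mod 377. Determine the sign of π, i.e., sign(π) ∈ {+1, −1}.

+1

Start at x=339: 339 → 237 → 139 → 274 → 315 → 347 → 326 → … (one orbit).
15 cycles of lengths [42, 42, 42, 42, 42, 42, 42, 42, 14, 14, 3, 3, 3, 3, 1].
377 − 15 = 362 transpositions; sign(π) = (−1)^362 = +1.
Check: (341/377) = +1 by Zolotarev.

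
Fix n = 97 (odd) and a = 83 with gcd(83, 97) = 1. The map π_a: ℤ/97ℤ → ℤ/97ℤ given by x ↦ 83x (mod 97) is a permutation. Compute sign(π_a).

-1

Trace 91: π^k(91) = [91, 84, 85, 71, 73, 45, 49] for k=0..6.
π_83 has 2 disjoint cycles with lengths [96, 1] on {0,…,96}.
sign(π) = (−1)^{n − #cycles} = (−1)^{97−2} = (−1)^95 = -1.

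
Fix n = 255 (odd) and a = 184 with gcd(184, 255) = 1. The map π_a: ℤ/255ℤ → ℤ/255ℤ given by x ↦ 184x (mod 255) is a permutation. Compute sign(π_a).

-1

Orbit of 196 under x↦184x: [196, 109, 166, 199, 151, 244, 16]… (length divides ord_255(184)).
24 cycles of lengths [16, 16, 16, 16, 16, 16, 16, 16, 16, 16, 16, 16, 16, 16, 16, 2, 2, 2, 2, 2, 2, 1, 1, 1].
With 24 cycles on 255 points, sign = (−1)^{255−24} = -1.
The Jacobi symbol (184|255) = -1 (Zolotarev) agrees.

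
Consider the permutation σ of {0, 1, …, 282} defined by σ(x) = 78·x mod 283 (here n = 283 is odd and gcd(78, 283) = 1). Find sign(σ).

Start at x=151: 151 → 175 → 66 → 54 → 250 → 256 → 158 → … (one orbit).
The orbit structure of x ↦ 78x mod 283: 7 orbits of sizes [47, 47, 47, 47, 47, 47, 1].
283 − 7 = 276 transpositions; sign(π) = (−1)^276 = +1.

+1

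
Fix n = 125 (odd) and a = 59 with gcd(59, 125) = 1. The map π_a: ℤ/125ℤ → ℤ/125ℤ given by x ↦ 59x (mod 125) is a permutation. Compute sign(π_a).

Orbit of 81 under x↦59x: [81, 29, 86, 74, 116, 94, 46]… (length divides ord_125(59)).
The orbit structure of x ↦ 59x mod 125: 7 orbits of sizes [50, 50, 10, 10, 2, 2, 1].
With 7 cycles on 125 points, sign = (−1)^{125−7} = +1.
(59|125)_J = +1 (Zolotarev's lemma cross-check).

+1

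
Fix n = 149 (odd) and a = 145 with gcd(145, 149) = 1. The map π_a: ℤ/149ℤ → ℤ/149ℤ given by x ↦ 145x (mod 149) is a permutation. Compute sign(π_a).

+1

Orbit of 67 under x↦145x: [67, 30, 29, 33, 17, 81, 123]… (length divides ord_149(145)).
π_145 has 5 disjoint cycles with lengths [37, 37, 37, 37, 1] on {0,…,148}.
149 − 5 = 144 transpositions; sign(π) = (−1)^144 = +1.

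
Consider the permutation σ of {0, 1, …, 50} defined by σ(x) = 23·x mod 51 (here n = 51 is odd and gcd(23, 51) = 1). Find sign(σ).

Trace 16: π^k(16) = [16, 11, 49, 5, 13, 44, 43] for k=0..6.
Cycle type of π: 16×3 + 2 + 1; total 5 cycles.
Σ(ℓ_i−1) = 51−5 = 46; sign = (−1)^46 = +1.

+1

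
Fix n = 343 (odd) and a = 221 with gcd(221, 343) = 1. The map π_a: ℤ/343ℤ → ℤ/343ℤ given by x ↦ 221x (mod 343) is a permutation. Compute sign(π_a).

Orbit of 233 under x↦221x: [233, 43, 242, 317, 85, 263, 156]… (length divides ord_343(221)).
Cycle lengths of π_221 on ℤ/343ℤ: [147, 147, 21, 21, 3, 3, 1]; 7 cycles in total.
sign(π) = (−1)^{n − #cycles} = (−1)^{343−7} = (−1)^336 = +1.
The Jacobi symbol (221|343) = +1 (Zolotarev) agrees.

+1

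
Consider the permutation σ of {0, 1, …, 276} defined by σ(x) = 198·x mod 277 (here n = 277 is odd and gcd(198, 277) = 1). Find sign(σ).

+1

Start at x=88: 88 → 250 → 194 → 186 → 264 → 196 → 28 → … (one orbit).
3 cycles of lengths [138, 138, 1].
sign(π) = (−1)^{n − #cycles} = (−1)^{277−3} = (−1)^274 = +1.
(198|277)_J = +1 (Zolotarev's lemma cross-check).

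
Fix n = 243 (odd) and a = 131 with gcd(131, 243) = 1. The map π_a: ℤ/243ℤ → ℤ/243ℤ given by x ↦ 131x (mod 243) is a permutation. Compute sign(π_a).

-1

Start at x=14: 14 → 133 → 170 → 157 → 155 → 136 → 77 → … (one orbit).
6 cycles of lengths [162, 54, 18, 6, 2, 1].
With 6 cycles on 243 points, sign = (−1)^{243−6} = -1.
Zolotarev: (131|243) = -1, matching the cycle-count sign.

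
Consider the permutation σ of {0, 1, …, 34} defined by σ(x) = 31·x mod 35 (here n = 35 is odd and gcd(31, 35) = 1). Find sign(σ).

Trace 1: π^k(1) = [1, 31, 16, 6, 11, 26] for k=0..5.
Cycle lengths of π_31 on ℤ/35ℤ: [6, 6, 6, 6, 6, 1, 1, 1, 1, 1]; 10 cycles in total.
n − c = 35 − 10 = 25; sign = (−1)^25 = -1.
(31|35)_J = -1 (Zolotarev's lemma cross-check).

-1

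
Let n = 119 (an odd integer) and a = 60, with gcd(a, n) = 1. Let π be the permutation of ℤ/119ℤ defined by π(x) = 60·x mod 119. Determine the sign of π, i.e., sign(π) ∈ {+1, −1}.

Orbit of 86 under x↦60x: [86, 43, 81, 100, 50, 25, 72]… (length divides ord_119(60)).
The orbit structure of x ↦ 60x mod 119: 9 orbits of sizes [24, 24, 24, 24, 8, 8, 3, 3, 1].
Σ(ℓ_i−1) = 119−9 = 110; sign = (−1)^110 = +1.

+1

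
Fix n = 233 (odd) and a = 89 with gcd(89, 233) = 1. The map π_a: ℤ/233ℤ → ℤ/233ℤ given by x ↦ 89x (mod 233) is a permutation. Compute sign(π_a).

Start at x=232: 232 → 144 → 1 → 89 → 232 (one orbit).
Cycle type of π: 4×58 + 1; total 59 cycles.
233 − 59 = 174 transpositions; sign(π) = (−1)^174 = +1.
Via Zolotarev, sign(π_{89}) = (89|233) = +1.

+1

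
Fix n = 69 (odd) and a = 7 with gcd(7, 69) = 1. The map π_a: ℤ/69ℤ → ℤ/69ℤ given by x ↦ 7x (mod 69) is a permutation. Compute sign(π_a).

Trace 55: π^k(55) = [55, 40, 4, 28, 58, 61, 13] for k=0..6.
The orbit structure of x ↦ 7x mod 69: 6 orbits of sizes [22, 22, 22, 1, 1, 1].
With 6 cycles on 69 points, sign = (−1)^{69−6} = -1.
Via Zolotarev, sign(π_{7}) = (7|69) = -1.

-1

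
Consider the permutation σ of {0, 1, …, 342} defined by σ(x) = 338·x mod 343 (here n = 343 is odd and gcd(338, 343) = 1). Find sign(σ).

Start at x=274: 274 → 2 → 333 → 50 → 93 → 221 → 267 → … (one orbit).
π_338 has 7 disjoint cycles with lengths [147, 147, 21, 21, 3, 3, 1] on {0,…,342}.
sign(π) = (−1)^{n − #cycles} = (−1)^{343−7} = (−1)^336 = +1.
Zolotarev: (338|343) = +1, matching the cycle-count sign.

+1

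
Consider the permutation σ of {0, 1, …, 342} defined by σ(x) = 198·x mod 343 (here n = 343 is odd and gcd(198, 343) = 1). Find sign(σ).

Trace 288: π^k(288) = [288, 86, 221, 197, 247, 200, 155] for k=0..6.
7 cycles of lengths [147, 147, 21, 21, 3, 3, 1].
7 cycles on 343: each ℓ→(−1)^(ℓ−1), product (−1)^336 = +1.

+1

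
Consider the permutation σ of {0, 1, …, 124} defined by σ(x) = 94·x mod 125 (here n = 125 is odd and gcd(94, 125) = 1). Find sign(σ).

Orbit of 34 under x↦94x: [34, 71, 49, 106, 89, 116, 29]… (length divides ord_125(94)).
Cycle lengths of π_94 on ℤ/125ℤ: [50, 50, 10, 10, 2, 2, 1]; 7 cycles in total.
n − c = 125 − 7 = 118; sign = (−1)^118 = +1.

+1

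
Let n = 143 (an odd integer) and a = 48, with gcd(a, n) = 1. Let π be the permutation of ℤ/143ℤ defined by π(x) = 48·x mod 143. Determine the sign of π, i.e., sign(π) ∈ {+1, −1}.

+1

Start at x=133: 133 → 92 → 126 → 42 → 14 → 100 → 81 → … (one orbit).
15 cycles of lengths [15, 15, 15, 15, 15, 15, 15, 15, 5, 5, 3, 3, 3, 3, 1].
n − c = 143 − 15 = 128; sign = (−1)^128 = +1.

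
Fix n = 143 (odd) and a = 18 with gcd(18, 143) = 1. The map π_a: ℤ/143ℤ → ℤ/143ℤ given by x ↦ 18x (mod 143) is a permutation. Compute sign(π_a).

Start at x=112: 112 → 14 → 109 → 103 → 138 → 53 → 96 → … (one orbit).
Cycle type of π: 20×6 + 10 + 4×3 + 1; total 11 cycles.
sign(π) = (−1)^{n − #cycles} = (−1)^{143−11} = (−1)^132 = +1.
(18|143)_J = +1 (Zolotarev's lemma cross-check).

+1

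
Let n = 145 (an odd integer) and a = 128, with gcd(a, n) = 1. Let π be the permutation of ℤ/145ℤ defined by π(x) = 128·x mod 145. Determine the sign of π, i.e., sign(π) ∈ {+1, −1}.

+1

Start at x=144: 144 → 17 → 1 → 128 → 144 (one orbit).
Cycle lengths of π_128 on ℤ/145ℤ: [4, 4, 4, 4, 4, 4, 4, 4, 4, 4, 4, 4, 4, 4, 4, 4, 4, 4, 4, 4, 4, 4, 4, 4, 4, 4, 4, 4, 4, 4, 4, 4, 4, 4, 4, 4, 1]; 37 cycles in total.
Σ(ℓ_i−1) = 145−37 = 108; sign = (−1)^108 = +1.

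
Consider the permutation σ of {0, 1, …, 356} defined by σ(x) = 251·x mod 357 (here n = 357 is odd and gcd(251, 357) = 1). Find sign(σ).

Trace 251: π^k(251) = [251, 169, 293, 1] for k=0..3.
Cycle lengths of π_251 on ℤ/357ℤ: [4, 4, 4, 4, 4, 4, 4, 4, 4, 4, 4, 4, 4, 4, 4, 4, 4, 4, 4, 4, 4, 4, 4, 4, 4, 4, 4, 4, 4, 4, 4, 4, 4, 4, 4, 4, 4, 4, 4, 4, 4, 4, 4, 4, 4, 4, 4, 4, 4, 4, 4, 4, 4, 4, 4, 4, 4, 4, 4, 4, 4, 4, 4, 4, 4, 4, 4, 4, 4, 4, 4, 4, 4, 4, 4, 4, 4, 4, 4, 4, 4, 4, 4, 4, 2, 2, 2, 2, 2, 2, 2, 2, 2, 2, 1]; 95 cycles in total.
n − c = 357 − 95 = 262; sign = (−1)^262 = +1.
The Jacobi symbol (251|357) = +1 (Zolotarev) agrees.

+1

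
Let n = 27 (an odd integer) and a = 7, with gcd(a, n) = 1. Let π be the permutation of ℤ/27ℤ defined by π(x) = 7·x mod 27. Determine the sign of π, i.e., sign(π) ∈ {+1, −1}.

Orbit of 19 under x↦7x: [19, 25, 13, 10, 16, 4, 1]… (length divides ord_27(7)).
Cycle lengths of π_7 on ℤ/27ℤ: [9, 9, 3, 3, 1, 1, 1]; 7 cycles in total.
sign(π) = (−1)^{n − #cycles} = (−1)^{27−7} = (−1)^20 = +1.
The Jacobi symbol (7|27) = +1 (Zolotarev) agrees.

+1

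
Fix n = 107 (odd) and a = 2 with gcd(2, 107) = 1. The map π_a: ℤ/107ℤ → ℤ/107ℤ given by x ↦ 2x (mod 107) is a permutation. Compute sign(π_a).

-1

Orbit of 54 under x↦2x: [54, 1, 2, 4, 8, 16, 32]… (length divides ord_107(2)).
2 cycles of lengths [106, 1].
sign(π) = (−1)^{n − #cycles} = (−1)^{107−2} = (−1)^105 = -1.
Check: (2/107) = -1 by Zolotarev.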